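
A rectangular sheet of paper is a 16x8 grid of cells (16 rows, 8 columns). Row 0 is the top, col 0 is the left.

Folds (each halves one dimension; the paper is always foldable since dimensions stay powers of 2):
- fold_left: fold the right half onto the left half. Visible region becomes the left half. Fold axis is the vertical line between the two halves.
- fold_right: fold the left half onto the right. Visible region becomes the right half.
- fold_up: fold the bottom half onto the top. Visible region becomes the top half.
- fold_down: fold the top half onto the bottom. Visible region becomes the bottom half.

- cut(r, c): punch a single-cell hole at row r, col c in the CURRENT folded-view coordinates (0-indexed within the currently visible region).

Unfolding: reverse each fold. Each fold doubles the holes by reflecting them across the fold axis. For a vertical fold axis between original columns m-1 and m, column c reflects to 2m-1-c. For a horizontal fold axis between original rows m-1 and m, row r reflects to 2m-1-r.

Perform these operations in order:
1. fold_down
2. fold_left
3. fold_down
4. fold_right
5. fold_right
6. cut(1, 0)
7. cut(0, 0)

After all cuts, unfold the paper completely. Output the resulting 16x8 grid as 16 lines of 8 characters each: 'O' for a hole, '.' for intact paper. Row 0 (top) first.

Answer: ........
........
OOOOOOOO
OOOOOOOO
OOOOOOOO
OOOOOOOO
........
........
........
........
OOOOOOOO
OOOOOOOO
OOOOOOOO
OOOOOOOO
........
........

Derivation:
Op 1 fold_down: fold axis h@8; visible region now rows[8,16) x cols[0,8) = 8x8
Op 2 fold_left: fold axis v@4; visible region now rows[8,16) x cols[0,4) = 8x4
Op 3 fold_down: fold axis h@12; visible region now rows[12,16) x cols[0,4) = 4x4
Op 4 fold_right: fold axis v@2; visible region now rows[12,16) x cols[2,4) = 4x2
Op 5 fold_right: fold axis v@3; visible region now rows[12,16) x cols[3,4) = 4x1
Op 6 cut(1, 0): punch at orig (13,3); cuts so far [(13, 3)]; region rows[12,16) x cols[3,4) = 4x1
Op 7 cut(0, 0): punch at orig (12,3); cuts so far [(12, 3), (13, 3)]; region rows[12,16) x cols[3,4) = 4x1
Unfold 1 (reflect across v@3): 4 holes -> [(12, 2), (12, 3), (13, 2), (13, 3)]
Unfold 2 (reflect across v@2): 8 holes -> [(12, 0), (12, 1), (12, 2), (12, 3), (13, 0), (13, 1), (13, 2), (13, 3)]
Unfold 3 (reflect across h@12): 16 holes -> [(10, 0), (10, 1), (10, 2), (10, 3), (11, 0), (11, 1), (11, 2), (11, 3), (12, 0), (12, 1), (12, 2), (12, 3), (13, 0), (13, 1), (13, 2), (13, 3)]
Unfold 4 (reflect across v@4): 32 holes -> [(10, 0), (10, 1), (10, 2), (10, 3), (10, 4), (10, 5), (10, 6), (10, 7), (11, 0), (11, 1), (11, 2), (11, 3), (11, 4), (11, 5), (11, 6), (11, 7), (12, 0), (12, 1), (12, 2), (12, 3), (12, 4), (12, 5), (12, 6), (12, 7), (13, 0), (13, 1), (13, 2), (13, 3), (13, 4), (13, 5), (13, 6), (13, 7)]
Unfold 5 (reflect across h@8): 64 holes -> [(2, 0), (2, 1), (2, 2), (2, 3), (2, 4), (2, 5), (2, 6), (2, 7), (3, 0), (3, 1), (3, 2), (3, 3), (3, 4), (3, 5), (3, 6), (3, 7), (4, 0), (4, 1), (4, 2), (4, 3), (4, 4), (4, 5), (4, 6), (4, 7), (5, 0), (5, 1), (5, 2), (5, 3), (5, 4), (5, 5), (5, 6), (5, 7), (10, 0), (10, 1), (10, 2), (10, 3), (10, 4), (10, 5), (10, 6), (10, 7), (11, 0), (11, 1), (11, 2), (11, 3), (11, 4), (11, 5), (11, 6), (11, 7), (12, 0), (12, 1), (12, 2), (12, 3), (12, 4), (12, 5), (12, 6), (12, 7), (13, 0), (13, 1), (13, 2), (13, 3), (13, 4), (13, 5), (13, 6), (13, 7)]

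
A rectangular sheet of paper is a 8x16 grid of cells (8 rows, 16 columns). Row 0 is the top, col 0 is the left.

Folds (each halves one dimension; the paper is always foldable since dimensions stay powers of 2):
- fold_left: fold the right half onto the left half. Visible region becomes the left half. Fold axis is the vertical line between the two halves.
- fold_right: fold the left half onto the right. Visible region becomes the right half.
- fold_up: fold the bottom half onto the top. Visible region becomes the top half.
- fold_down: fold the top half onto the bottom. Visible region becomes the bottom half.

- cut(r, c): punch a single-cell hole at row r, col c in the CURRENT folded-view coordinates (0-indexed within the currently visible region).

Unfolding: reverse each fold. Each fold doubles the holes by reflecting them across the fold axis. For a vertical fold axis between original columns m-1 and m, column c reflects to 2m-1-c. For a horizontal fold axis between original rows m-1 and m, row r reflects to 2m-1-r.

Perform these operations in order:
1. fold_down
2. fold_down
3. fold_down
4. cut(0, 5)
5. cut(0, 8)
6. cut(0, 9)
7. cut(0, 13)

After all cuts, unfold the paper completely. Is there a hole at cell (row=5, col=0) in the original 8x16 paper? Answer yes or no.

Op 1 fold_down: fold axis h@4; visible region now rows[4,8) x cols[0,16) = 4x16
Op 2 fold_down: fold axis h@6; visible region now rows[6,8) x cols[0,16) = 2x16
Op 3 fold_down: fold axis h@7; visible region now rows[7,8) x cols[0,16) = 1x16
Op 4 cut(0, 5): punch at orig (7,5); cuts so far [(7, 5)]; region rows[7,8) x cols[0,16) = 1x16
Op 5 cut(0, 8): punch at orig (7,8); cuts so far [(7, 5), (7, 8)]; region rows[7,8) x cols[0,16) = 1x16
Op 6 cut(0, 9): punch at orig (7,9); cuts so far [(7, 5), (7, 8), (7, 9)]; region rows[7,8) x cols[0,16) = 1x16
Op 7 cut(0, 13): punch at orig (7,13); cuts so far [(7, 5), (7, 8), (7, 9), (7, 13)]; region rows[7,8) x cols[0,16) = 1x16
Unfold 1 (reflect across h@7): 8 holes -> [(6, 5), (6, 8), (6, 9), (6, 13), (7, 5), (7, 8), (7, 9), (7, 13)]
Unfold 2 (reflect across h@6): 16 holes -> [(4, 5), (4, 8), (4, 9), (4, 13), (5, 5), (5, 8), (5, 9), (5, 13), (6, 5), (6, 8), (6, 9), (6, 13), (7, 5), (7, 8), (7, 9), (7, 13)]
Unfold 3 (reflect across h@4): 32 holes -> [(0, 5), (0, 8), (0, 9), (0, 13), (1, 5), (1, 8), (1, 9), (1, 13), (2, 5), (2, 8), (2, 9), (2, 13), (3, 5), (3, 8), (3, 9), (3, 13), (4, 5), (4, 8), (4, 9), (4, 13), (5, 5), (5, 8), (5, 9), (5, 13), (6, 5), (6, 8), (6, 9), (6, 13), (7, 5), (7, 8), (7, 9), (7, 13)]
Holes: [(0, 5), (0, 8), (0, 9), (0, 13), (1, 5), (1, 8), (1, 9), (1, 13), (2, 5), (2, 8), (2, 9), (2, 13), (3, 5), (3, 8), (3, 9), (3, 13), (4, 5), (4, 8), (4, 9), (4, 13), (5, 5), (5, 8), (5, 9), (5, 13), (6, 5), (6, 8), (6, 9), (6, 13), (7, 5), (7, 8), (7, 9), (7, 13)]

Answer: no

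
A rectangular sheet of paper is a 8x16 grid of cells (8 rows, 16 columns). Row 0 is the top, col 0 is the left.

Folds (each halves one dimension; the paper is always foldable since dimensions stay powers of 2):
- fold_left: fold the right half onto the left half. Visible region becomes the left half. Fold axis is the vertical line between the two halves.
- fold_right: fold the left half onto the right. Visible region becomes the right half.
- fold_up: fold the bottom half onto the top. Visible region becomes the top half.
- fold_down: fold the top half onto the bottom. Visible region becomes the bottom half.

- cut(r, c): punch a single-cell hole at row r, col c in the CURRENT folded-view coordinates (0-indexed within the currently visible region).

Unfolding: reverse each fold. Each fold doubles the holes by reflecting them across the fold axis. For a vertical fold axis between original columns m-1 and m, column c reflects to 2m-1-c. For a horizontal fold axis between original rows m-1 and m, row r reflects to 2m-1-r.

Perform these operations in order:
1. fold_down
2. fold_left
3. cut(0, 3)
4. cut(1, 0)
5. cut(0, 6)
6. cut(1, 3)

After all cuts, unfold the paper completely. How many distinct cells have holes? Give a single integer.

Answer: 16

Derivation:
Op 1 fold_down: fold axis h@4; visible region now rows[4,8) x cols[0,16) = 4x16
Op 2 fold_left: fold axis v@8; visible region now rows[4,8) x cols[0,8) = 4x8
Op 3 cut(0, 3): punch at orig (4,3); cuts so far [(4, 3)]; region rows[4,8) x cols[0,8) = 4x8
Op 4 cut(1, 0): punch at orig (5,0); cuts so far [(4, 3), (5, 0)]; region rows[4,8) x cols[0,8) = 4x8
Op 5 cut(0, 6): punch at orig (4,6); cuts so far [(4, 3), (4, 6), (5, 0)]; region rows[4,8) x cols[0,8) = 4x8
Op 6 cut(1, 3): punch at orig (5,3); cuts so far [(4, 3), (4, 6), (5, 0), (5, 3)]; region rows[4,8) x cols[0,8) = 4x8
Unfold 1 (reflect across v@8): 8 holes -> [(4, 3), (4, 6), (4, 9), (4, 12), (5, 0), (5, 3), (5, 12), (5, 15)]
Unfold 2 (reflect across h@4): 16 holes -> [(2, 0), (2, 3), (2, 12), (2, 15), (3, 3), (3, 6), (3, 9), (3, 12), (4, 3), (4, 6), (4, 9), (4, 12), (5, 0), (5, 3), (5, 12), (5, 15)]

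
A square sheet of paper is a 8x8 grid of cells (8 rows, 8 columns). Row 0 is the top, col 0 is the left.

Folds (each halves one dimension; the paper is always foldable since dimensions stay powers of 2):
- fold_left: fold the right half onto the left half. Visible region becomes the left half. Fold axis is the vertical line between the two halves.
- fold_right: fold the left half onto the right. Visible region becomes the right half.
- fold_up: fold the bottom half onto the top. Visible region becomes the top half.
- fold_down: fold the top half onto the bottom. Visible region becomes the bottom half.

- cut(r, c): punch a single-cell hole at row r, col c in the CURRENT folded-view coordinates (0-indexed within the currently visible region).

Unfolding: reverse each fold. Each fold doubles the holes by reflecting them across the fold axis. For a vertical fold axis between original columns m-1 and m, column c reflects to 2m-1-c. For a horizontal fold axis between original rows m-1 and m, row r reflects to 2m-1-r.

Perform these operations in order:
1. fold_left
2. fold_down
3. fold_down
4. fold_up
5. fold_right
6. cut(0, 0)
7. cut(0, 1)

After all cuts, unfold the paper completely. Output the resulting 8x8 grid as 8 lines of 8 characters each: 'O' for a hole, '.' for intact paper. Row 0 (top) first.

Answer: OOOOOOOO
OOOOOOOO
OOOOOOOO
OOOOOOOO
OOOOOOOO
OOOOOOOO
OOOOOOOO
OOOOOOOO

Derivation:
Op 1 fold_left: fold axis v@4; visible region now rows[0,8) x cols[0,4) = 8x4
Op 2 fold_down: fold axis h@4; visible region now rows[4,8) x cols[0,4) = 4x4
Op 3 fold_down: fold axis h@6; visible region now rows[6,8) x cols[0,4) = 2x4
Op 4 fold_up: fold axis h@7; visible region now rows[6,7) x cols[0,4) = 1x4
Op 5 fold_right: fold axis v@2; visible region now rows[6,7) x cols[2,4) = 1x2
Op 6 cut(0, 0): punch at orig (6,2); cuts so far [(6, 2)]; region rows[6,7) x cols[2,4) = 1x2
Op 7 cut(0, 1): punch at orig (6,3); cuts so far [(6, 2), (6, 3)]; region rows[6,7) x cols[2,4) = 1x2
Unfold 1 (reflect across v@2): 4 holes -> [(6, 0), (6, 1), (6, 2), (6, 3)]
Unfold 2 (reflect across h@7): 8 holes -> [(6, 0), (6, 1), (6, 2), (6, 3), (7, 0), (7, 1), (7, 2), (7, 3)]
Unfold 3 (reflect across h@6): 16 holes -> [(4, 0), (4, 1), (4, 2), (4, 3), (5, 0), (5, 1), (5, 2), (5, 3), (6, 0), (6, 1), (6, 2), (6, 3), (7, 0), (7, 1), (7, 2), (7, 3)]
Unfold 4 (reflect across h@4): 32 holes -> [(0, 0), (0, 1), (0, 2), (0, 3), (1, 0), (1, 1), (1, 2), (1, 3), (2, 0), (2, 1), (2, 2), (2, 3), (3, 0), (3, 1), (3, 2), (3, 3), (4, 0), (4, 1), (4, 2), (4, 3), (5, 0), (5, 1), (5, 2), (5, 3), (6, 0), (6, 1), (6, 2), (6, 3), (7, 0), (7, 1), (7, 2), (7, 3)]
Unfold 5 (reflect across v@4): 64 holes -> [(0, 0), (0, 1), (0, 2), (0, 3), (0, 4), (0, 5), (0, 6), (0, 7), (1, 0), (1, 1), (1, 2), (1, 3), (1, 4), (1, 5), (1, 6), (1, 7), (2, 0), (2, 1), (2, 2), (2, 3), (2, 4), (2, 5), (2, 6), (2, 7), (3, 0), (3, 1), (3, 2), (3, 3), (3, 4), (3, 5), (3, 6), (3, 7), (4, 0), (4, 1), (4, 2), (4, 3), (4, 4), (4, 5), (4, 6), (4, 7), (5, 0), (5, 1), (5, 2), (5, 3), (5, 4), (5, 5), (5, 6), (5, 7), (6, 0), (6, 1), (6, 2), (6, 3), (6, 4), (6, 5), (6, 6), (6, 7), (7, 0), (7, 1), (7, 2), (7, 3), (7, 4), (7, 5), (7, 6), (7, 7)]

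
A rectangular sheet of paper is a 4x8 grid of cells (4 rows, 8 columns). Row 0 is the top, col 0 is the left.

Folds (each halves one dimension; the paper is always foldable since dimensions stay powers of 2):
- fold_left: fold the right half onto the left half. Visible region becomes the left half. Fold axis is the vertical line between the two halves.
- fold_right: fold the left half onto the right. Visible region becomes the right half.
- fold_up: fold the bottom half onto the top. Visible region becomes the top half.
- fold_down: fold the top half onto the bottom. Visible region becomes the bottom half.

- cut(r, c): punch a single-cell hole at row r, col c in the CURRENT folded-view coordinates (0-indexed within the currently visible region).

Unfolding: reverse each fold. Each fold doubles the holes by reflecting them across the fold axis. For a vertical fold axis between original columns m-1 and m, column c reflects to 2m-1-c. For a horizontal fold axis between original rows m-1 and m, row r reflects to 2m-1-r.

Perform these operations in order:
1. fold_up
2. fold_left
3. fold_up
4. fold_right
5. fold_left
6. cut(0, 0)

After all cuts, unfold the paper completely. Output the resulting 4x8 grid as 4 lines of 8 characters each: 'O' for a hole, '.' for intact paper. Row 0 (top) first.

Op 1 fold_up: fold axis h@2; visible region now rows[0,2) x cols[0,8) = 2x8
Op 2 fold_left: fold axis v@4; visible region now rows[0,2) x cols[0,4) = 2x4
Op 3 fold_up: fold axis h@1; visible region now rows[0,1) x cols[0,4) = 1x4
Op 4 fold_right: fold axis v@2; visible region now rows[0,1) x cols[2,4) = 1x2
Op 5 fold_left: fold axis v@3; visible region now rows[0,1) x cols[2,3) = 1x1
Op 6 cut(0, 0): punch at orig (0,2); cuts so far [(0, 2)]; region rows[0,1) x cols[2,3) = 1x1
Unfold 1 (reflect across v@3): 2 holes -> [(0, 2), (0, 3)]
Unfold 2 (reflect across v@2): 4 holes -> [(0, 0), (0, 1), (0, 2), (0, 3)]
Unfold 3 (reflect across h@1): 8 holes -> [(0, 0), (0, 1), (0, 2), (0, 3), (1, 0), (1, 1), (1, 2), (1, 3)]
Unfold 4 (reflect across v@4): 16 holes -> [(0, 0), (0, 1), (0, 2), (0, 3), (0, 4), (0, 5), (0, 6), (0, 7), (1, 0), (1, 1), (1, 2), (1, 3), (1, 4), (1, 5), (1, 6), (1, 7)]
Unfold 5 (reflect across h@2): 32 holes -> [(0, 0), (0, 1), (0, 2), (0, 3), (0, 4), (0, 5), (0, 6), (0, 7), (1, 0), (1, 1), (1, 2), (1, 3), (1, 4), (1, 5), (1, 6), (1, 7), (2, 0), (2, 1), (2, 2), (2, 3), (2, 4), (2, 5), (2, 6), (2, 7), (3, 0), (3, 1), (3, 2), (3, 3), (3, 4), (3, 5), (3, 6), (3, 7)]

Answer: OOOOOOOO
OOOOOOOO
OOOOOOOO
OOOOOOOO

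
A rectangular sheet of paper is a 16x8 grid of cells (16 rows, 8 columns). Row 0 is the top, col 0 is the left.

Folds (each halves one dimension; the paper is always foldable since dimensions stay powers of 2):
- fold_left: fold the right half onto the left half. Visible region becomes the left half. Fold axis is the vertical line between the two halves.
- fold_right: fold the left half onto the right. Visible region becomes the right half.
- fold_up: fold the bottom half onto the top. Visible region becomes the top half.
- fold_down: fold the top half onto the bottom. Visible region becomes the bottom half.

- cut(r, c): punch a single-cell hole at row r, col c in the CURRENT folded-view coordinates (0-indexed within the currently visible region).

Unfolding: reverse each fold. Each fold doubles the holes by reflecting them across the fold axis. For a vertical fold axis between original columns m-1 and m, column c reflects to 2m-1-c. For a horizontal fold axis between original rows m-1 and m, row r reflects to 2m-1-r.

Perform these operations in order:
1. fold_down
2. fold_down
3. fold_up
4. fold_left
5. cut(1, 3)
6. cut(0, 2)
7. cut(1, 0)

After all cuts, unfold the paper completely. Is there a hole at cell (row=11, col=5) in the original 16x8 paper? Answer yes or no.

Op 1 fold_down: fold axis h@8; visible region now rows[8,16) x cols[0,8) = 8x8
Op 2 fold_down: fold axis h@12; visible region now rows[12,16) x cols[0,8) = 4x8
Op 3 fold_up: fold axis h@14; visible region now rows[12,14) x cols[0,8) = 2x8
Op 4 fold_left: fold axis v@4; visible region now rows[12,14) x cols[0,4) = 2x4
Op 5 cut(1, 3): punch at orig (13,3); cuts so far [(13, 3)]; region rows[12,14) x cols[0,4) = 2x4
Op 6 cut(0, 2): punch at orig (12,2); cuts so far [(12, 2), (13, 3)]; region rows[12,14) x cols[0,4) = 2x4
Op 7 cut(1, 0): punch at orig (13,0); cuts so far [(12, 2), (13, 0), (13, 3)]; region rows[12,14) x cols[0,4) = 2x4
Unfold 1 (reflect across v@4): 6 holes -> [(12, 2), (12, 5), (13, 0), (13, 3), (13, 4), (13, 7)]
Unfold 2 (reflect across h@14): 12 holes -> [(12, 2), (12, 5), (13, 0), (13, 3), (13, 4), (13, 7), (14, 0), (14, 3), (14, 4), (14, 7), (15, 2), (15, 5)]
Unfold 3 (reflect across h@12): 24 holes -> [(8, 2), (8, 5), (9, 0), (9, 3), (9, 4), (9, 7), (10, 0), (10, 3), (10, 4), (10, 7), (11, 2), (11, 5), (12, 2), (12, 5), (13, 0), (13, 3), (13, 4), (13, 7), (14, 0), (14, 3), (14, 4), (14, 7), (15, 2), (15, 5)]
Unfold 4 (reflect across h@8): 48 holes -> [(0, 2), (0, 5), (1, 0), (1, 3), (1, 4), (1, 7), (2, 0), (2, 3), (2, 4), (2, 7), (3, 2), (3, 5), (4, 2), (4, 5), (5, 0), (5, 3), (5, 4), (5, 7), (6, 0), (6, 3), (6, 4), (6, 7), (7, 2), (7, 5), (8, 2), (8, 5), (9, 0), (9, 3), (9, 4), (9, 7), (10, 0), (10, 3), (10, 4), (10, 7), (11, 2), (11, 5), (12, 2), (12, 5), (13, 0), (13, 3), (13, 4), (13, 7), (14, 0), (14, 3), (14, 4), (14, 7), (15, 2), (15, 5)]
Holes: [(0, 2), (0, 5), (1, 0), (1, 3), (1, 4), (1, 7), (2, 0), (2, 3), (2, 4), (2, 7), (3, 2), (3, 5), (4, 2), (4, 5), (5, 0), (5, 3), (5, 4), (5, 7), (6, 0), (6, 3), (6, 4), (6, 7), (7, 2), (7, 5), (8, 2), (8, 5), (9, 0), (9, 3), (9, 4), (9, 7), (10, 0), (10, 3), (10, 4), (10, 7), (11, 2), (11, 5), (12, 2), (12, 5), (13, 0), (13, 3), (13, 4), (13, 7), (14, 0), (14, 3), (14, 4), (14, 7), (15, 2), (15, 5)]

Answer: yes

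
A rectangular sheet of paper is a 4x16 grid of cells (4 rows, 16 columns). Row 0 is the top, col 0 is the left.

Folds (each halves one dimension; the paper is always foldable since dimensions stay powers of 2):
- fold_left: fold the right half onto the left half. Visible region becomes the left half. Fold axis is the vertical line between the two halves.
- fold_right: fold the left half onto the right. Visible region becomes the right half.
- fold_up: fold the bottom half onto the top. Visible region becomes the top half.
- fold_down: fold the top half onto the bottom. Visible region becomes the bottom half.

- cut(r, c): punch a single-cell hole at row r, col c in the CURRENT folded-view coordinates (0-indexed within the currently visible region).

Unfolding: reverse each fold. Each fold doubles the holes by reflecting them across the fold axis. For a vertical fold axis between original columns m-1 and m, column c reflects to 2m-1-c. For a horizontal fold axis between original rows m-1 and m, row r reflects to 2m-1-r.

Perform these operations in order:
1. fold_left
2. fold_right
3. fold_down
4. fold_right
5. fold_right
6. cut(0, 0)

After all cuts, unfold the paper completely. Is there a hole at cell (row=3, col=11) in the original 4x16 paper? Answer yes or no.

Op 1 fold_left: fold axis v@8; visible region now rows[0,4) x cols[0,8) = 4x8
Op 2 fold_right: fold axis v@4; visible region now rows[0,4) x cols[4,8) = 4x4
Op 3 fold_down: fold axis h@2; visible region now rows[2,4) x cols[4,8) = 2x4
Op 4 fold_right: fold axis v@6; visible region now rows[2,4) x cols[6,8) = 2x2
Op 5 fold_right: fold axis v@7; visible region now rows[2,4) x cols[7,8) = 2x1
Op 6 cut(0, 0): punch at orig (2,7); cuts so far [(2, 7)]; region rows[2,4) x cols[7,8) = 2x1
Unfold 1 (reflect across v@7): 2 holes -> [(2, 6), (2, 7)]
Unfold 2 (reflect across v@6): 4 holes -> [(2, 4), (2, 5), (2, 6), (2, 7)]
Unfold 3 (reflect across h@2): 8 holes -> [(1, 4), (1, 5), (1, 6), (1, 7), (2, 4), (2, 5), (2, 6), (2, 7)]
Unfold 4 (reflect across v@4): 16 holes -> [(1, 0), (1, 1), (1, 2), (1, 3), (1, 4), (1, 5), (1, 6), (1, 7), (2, 0), (2, 1), (2, 2), (2, 3), (2, 4), (2, 5), (2, 6), (2, 7)]
Unfold 5 (reflect across v@8): 32 holes -> [(1, 0), (1, 1), (1, 2), (1, 3), (1, 4), (1, 5), (1, 6), (1, 7), (1, 8), (1, 9), (1, 10), (1, 11), (1, 12), (1, 13), (1, 14), (1, 15), (2, 0), (2, 1), (2, 2), (2, 3), (2, 4), (2, 5), (2, 6), (2, 7), (2, 8), (2, 9), (2, 10), (2, 11), (2, 12), (2, 13), (2, 14), (2, 15)]
Holes: [(1, 0), (1, 1), (1, 2), (1, 3), (1, 4), (1, 5), (1, 6), (1, 7), (1, 8), (1, 9), (1, 10), (1, 11), (1, 12), (1, 13), (1, 14), (1, 15), (2, 0), (2, 1), (2, 2), (2, 3), (2, 4), (2, 5), (2, 6), (2, 7), (2, 8), (2, 9), (2, 10), (2, 11), (2, 12), (2, 13), (2, 14), (2, 15)]

Answer: no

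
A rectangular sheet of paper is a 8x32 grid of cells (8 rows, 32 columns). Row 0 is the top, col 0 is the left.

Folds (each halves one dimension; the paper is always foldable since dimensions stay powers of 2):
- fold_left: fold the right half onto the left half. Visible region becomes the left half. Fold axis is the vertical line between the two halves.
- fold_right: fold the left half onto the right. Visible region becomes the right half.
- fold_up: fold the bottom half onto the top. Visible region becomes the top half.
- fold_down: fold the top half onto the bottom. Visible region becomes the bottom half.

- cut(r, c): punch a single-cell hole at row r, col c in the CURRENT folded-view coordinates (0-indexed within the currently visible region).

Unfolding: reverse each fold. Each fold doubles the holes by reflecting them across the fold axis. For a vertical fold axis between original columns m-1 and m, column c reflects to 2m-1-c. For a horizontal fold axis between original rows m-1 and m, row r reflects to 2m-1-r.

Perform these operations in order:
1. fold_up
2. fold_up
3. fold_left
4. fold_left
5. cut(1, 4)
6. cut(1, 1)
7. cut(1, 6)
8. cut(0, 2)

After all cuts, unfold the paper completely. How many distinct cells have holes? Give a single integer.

Op 1 fold_up: fold axis h@4; visible region now rows[0,4) x cols[0,32) = 4x32
Op 2 fold_up: fold axis h@2; visible region now rows[0,2) x cols[0,32) = 2x32
Op 3 fold_left: fold axis v@16; visible region now rows[0,2) x cols[0,16) = 2x16
Op 4 fold_left: fold axis v@8; visible region now rows[0,2) x cols[0,8) = 2x8
Op 5 cut(1, 4): punch at orig (1,4); cuts so far [(1, 4)]; region rows[0,2) x cols[0,8) = 2x8
Op 6 cut(1, 1): punch at orig (1,1); cuts so far [(1, 1), (1, 4)]; region rows[0,2) x cols[0,8) = 2x8
Op 7 cut(1, 6): punch at orig (1,6); cuts so far [(1, 1), (1, 4), (1, 6)]; region rows[0,2) x cols[0,8) = 2x8
Op 8 cut(0, 2): punch at orig (0,2); cuts so far [(0, 2), (1, 1), (1, 4), (1, 6)]; region rows[0,2) x cols[0,8) = 2x8
Unfold 1 (reflect across v@8): 8 holes -> [(0, 2), (0, 13), (1, 1), (1, 4), (1, 6), (1, 9), (1, 11), (1, 14)]
Unfold 2 (reflect across v@16): 16 holes -> [(0, 2), (0, 13), (0, 18), (0, 29), (1, 1), (1, 4), (1, 6), (1, 9), (1, 11), (1, 14), (1, 17), (1, 20), (1, 22), (1, 25), (1, 27), (1, 30)]
Unfold 3 (reflect across h@2): 32 holes -> [(0, 2), (0, 13), (0, 18), (0, 29), (1, 1), (1, 4), (1, 6), (1, 9), (1, 11), (1, 14), (1, 17), (1, 20), (1, 22), (1, 25), (1, 27), (1, 30), (2, 1), (2, 4), (2, 6), (2, 9), (2, 11), (2, 14), (2, 17), (2, 20), (2, 22), (2, 25), (2, 27), (2, 30), (3, 2), (3, 13), (3, 18), (3, 29)]
Unfold 4 (reflect across h@4): 64 holes -> [(0, 2), (0, 13), (0, 18), (0, 29), (1, 1), (1, 4), (1, 6), (1, 9), (1, 11), (1, 14), (1, 17), (1, 20), (1, 22), (1, 25), (1, 27), (1, 30), (2, 1), (2, 4), (2, 6), (2, 9), (2, 11), (2, 14), (2, 17), (2, 20), (2, 22), (2, 25), (2, 27), (2, 30), (3, 2), (3, 13), (3, 18), (3, 29), (4, 2), (4, 13), (4, 18), (4, 29), (5, 1), (5, 4), (5, 6), (5, 9), (5, 11), (5, 14), (5, 17), (5, 20), (5, 22), (5, 25), (5, 27), (5, 30), (6, 1), (6, 4), (6, 6), (6, 9), (6, 11), (6, 14), (6, 17), (6, 20), (6, 22), (6, 25), (6, 27), (6, 30), (7, 2), (7, 13), (7, 18), (7, 29)]

Answer: 64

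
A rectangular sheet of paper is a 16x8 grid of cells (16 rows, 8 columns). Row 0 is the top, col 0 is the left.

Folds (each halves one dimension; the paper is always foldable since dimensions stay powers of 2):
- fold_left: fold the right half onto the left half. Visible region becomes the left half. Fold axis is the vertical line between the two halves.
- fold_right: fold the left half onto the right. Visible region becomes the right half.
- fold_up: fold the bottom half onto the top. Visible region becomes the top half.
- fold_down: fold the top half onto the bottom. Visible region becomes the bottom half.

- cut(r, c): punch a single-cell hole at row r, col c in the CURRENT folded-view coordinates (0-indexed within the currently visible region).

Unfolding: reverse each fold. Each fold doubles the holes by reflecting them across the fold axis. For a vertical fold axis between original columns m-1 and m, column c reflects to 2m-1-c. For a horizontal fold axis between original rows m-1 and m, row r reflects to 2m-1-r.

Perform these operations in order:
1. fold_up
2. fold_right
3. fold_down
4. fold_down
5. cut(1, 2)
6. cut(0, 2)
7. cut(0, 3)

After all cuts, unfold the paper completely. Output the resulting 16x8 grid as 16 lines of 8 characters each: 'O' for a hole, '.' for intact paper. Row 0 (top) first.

Answer: .O....O.
OO....OO
OO....OO
.O....O.
.O....O.
OO....OO
OO....OO
.O....O.
.O....O.
OO....OO
OO....OO
.O....O.
.O....O.
OO....OO
OO....OO
.O....O.

Derivation:
Op 1 fold_up: fold axis h@8; visible region now rows[0,8) x cols[0,8) = 8x8
Op 2 fold_right: fold axis v@4; visible region now rows[0,8) x cols[4,8) = 8x4
Op 3 fold_down: fold axis h@4; visible region now rows[4,8) x cols[4,8) = 4x4
Op 4 fold_down: fold axis h@6; visible region now rows[6,8) x cols[4,8) = 2x4
Op 5 cut(1, 2): punch at orig (7,6); cuts so far [(7, 6)]; region rows[6,8) x cols[4,8) = 2x4
Op 6 cut(0, 2): punch at orig (6,6); cuts so far [(6, 6), (7, 6)]; region rows[6,8) x cols[4,8) = 2x4
Op 7 cut(0, 3): punch at orig (6,7); cuts so far [(6, 6), (6, 7), (7, 6)]; region rows[6,8) x cols[4,8) = 2x4
Unfold 1 (reflect across h@6): 6 holes -> [(4, 6), (5, 6), (5, 7), (6, 6), (6, 7), (7, 6)]
Unfold 2 (reflect across h@4): 12 holes -> [(0, 6), (1, 6), (1, 7), (2, 6), (2, 7), (3, 6), (4, 6), (5, 6), (5, 7), (6, 6), (6, 7), (7, 6)]
Unfold 3 (reflect across v@4): 24 holes -> [(0, 1), (0, 6), (1, 0), (1, 1), (1, 6), (1, 7), (2, 0), (2, 1), (2, 6), (2, 7), (3, 1), (3, 6), (4, 1), (4, 6), (5, 0), (5, 1), (5, 6), (5, 7), (6, 0), (6, 1), (6, 6), (6, 7), (7, 1), (7, 6)]
Unfold 4 (reflect across h@8): 48 holes -> [(0, 1), (0, 6), (1, 0), (1, 1), (1, 6), (1, 7), (2, 0), (2, 1), (2, 6), (2, 7), (3, 1), (3, 6), (4, 1), (4, 6), (5, 0), (5, 1), (5, 6), (5, 7), (6, 0), (6, 1), (6, 6), (6, 7), (7, 1), (7, 6), (8, 1), (8, 6), (9, 0), (9, 1), (9, 6), (9, 7), (10, 0), (10, 1), (10, 6), (10, 7), (11, 1), (11, 6), (12, 1), (12, 6), (13, 0), (13, 1), (13, 6), (13, 7), (14, 0), (14, 1), (14, 6), (14, 7), (15, 1), (15, 6)]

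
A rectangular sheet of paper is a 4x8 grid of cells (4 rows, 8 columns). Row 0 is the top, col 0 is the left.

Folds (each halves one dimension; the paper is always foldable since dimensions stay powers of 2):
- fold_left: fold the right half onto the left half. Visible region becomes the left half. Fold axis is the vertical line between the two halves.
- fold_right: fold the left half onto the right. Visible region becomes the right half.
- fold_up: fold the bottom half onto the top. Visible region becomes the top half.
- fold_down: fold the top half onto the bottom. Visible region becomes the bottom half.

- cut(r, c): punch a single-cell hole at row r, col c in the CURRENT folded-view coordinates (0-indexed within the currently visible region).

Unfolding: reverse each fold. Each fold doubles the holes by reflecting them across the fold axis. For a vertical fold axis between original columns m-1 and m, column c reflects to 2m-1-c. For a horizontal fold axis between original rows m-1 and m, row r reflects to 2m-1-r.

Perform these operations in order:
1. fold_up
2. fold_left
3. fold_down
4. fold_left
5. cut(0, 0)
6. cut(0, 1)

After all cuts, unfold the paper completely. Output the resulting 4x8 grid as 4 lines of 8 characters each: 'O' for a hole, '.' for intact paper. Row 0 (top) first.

Answer: OOOOOOOO
OOOOOOOO
OOOOOOOO
OOOOOOOO

Derivation:
Op 1 fold_up: fold axis h@2; visible region now rows[0,2) x cols[0,8) = 2x8
Op 2 fold_left: fold axis v@4; visible region now rows[0,2) x cols[0,4) = 2x4
Op 3 fold_down: fold axis h@1; visible region now rows[1,2) x cols[0,4) = 1x4
Op 4 fold_left: fold axis v@2; visible region now rows[1,2) x cols[0,2) = 1x2
Op 5 cut(0, 0): punch at orig (1,0); cuts so far [(1, 0)]; region rows[1,2) x cols[0,2) = 1x2
Op 6 cut(0, 1): punch at orig (1,1); cuts so far [(1, 0), (1, 1)]; region rows[1,2) x cols[0,2) = 1x2
Unfold 1 (reflect across v@2): 4 holes -> [(1, 0), (1, 1), (1, 2), (1, 3)]
Unfold 2 (reflect across h@1): 8 holes -> [(0, 0), (0, 1), (0, 2), (0, 3), (1, 0), (1, 1), (1, 2), (1, 3)]
Unfold 3 (reflect across v@4): 16 holes -> [(0, 0), (0, 1), (0, 2), (0, 3), (0, 4), (0, 5), (0, 6), (0, 7), (1, 0), (1, 1), (1, 2), (1, 3), (1, 4), (1, 5), (1, 6), (1, 7)]
Unfold 4 (reflect across h@2): 32 holes -> [(0, 0), (0, 1), (0, 2), (0, 3), (0, 4), (0, 5), (0, 6), (0, 7), (1, 0), (1, 1), (1, 2), (1, 3), (1, 4), (1, 5), (1, 6), (1, 7), (2, 0), (2, 1), (2, 2), (2, 3), (2, 4), (2, 5), (2, 6), (2, 7), (3, 0), (3, 1), (3, 2), (3, 3), (3, 4), (3, 5), (3, 6), (3, 7)]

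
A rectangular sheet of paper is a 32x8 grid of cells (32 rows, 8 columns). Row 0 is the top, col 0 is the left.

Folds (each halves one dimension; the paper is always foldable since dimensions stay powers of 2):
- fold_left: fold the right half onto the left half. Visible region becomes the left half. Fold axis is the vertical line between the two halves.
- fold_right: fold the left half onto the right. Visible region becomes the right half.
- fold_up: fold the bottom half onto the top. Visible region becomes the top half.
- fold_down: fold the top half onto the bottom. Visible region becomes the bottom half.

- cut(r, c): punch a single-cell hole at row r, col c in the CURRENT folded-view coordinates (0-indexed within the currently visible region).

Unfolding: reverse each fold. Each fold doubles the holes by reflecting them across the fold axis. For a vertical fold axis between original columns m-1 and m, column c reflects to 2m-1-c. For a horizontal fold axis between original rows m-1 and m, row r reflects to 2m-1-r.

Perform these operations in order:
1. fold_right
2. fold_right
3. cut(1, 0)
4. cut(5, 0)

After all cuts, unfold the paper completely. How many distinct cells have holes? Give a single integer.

Answer: 8

Derivation:
Op 1 fold_right: fold axis v@4; visible region now rows[0,32) x cols[4,8) = 32x4
Op 2 fold_right: fold axis v@6; visible region now rows[0,32) x cols[6,8) = 32x2
Op 3 cut(1, 0): punch at orig (1,6); cuts so far [(1, 6)]; region rows[0,32) x cols[6,8) = 32x2
Op 4 cut(5, 0): punch at orig (5,6); cuts so far [(1, 6), (5, 6)]; region rows[0,32) x cols[6,8) = 32x2
Unfold 1 (reflect across v@6): 4 holes -> [(1, 5), (1, 6), (5, 5), (5, 6)]
Unfold 2 (reflect across v@4): 8 holes -> [(1, 1), (1, 2), (1, 5), (1, 6), (5, 1), (5, 2), (5, 5), (5, 6)]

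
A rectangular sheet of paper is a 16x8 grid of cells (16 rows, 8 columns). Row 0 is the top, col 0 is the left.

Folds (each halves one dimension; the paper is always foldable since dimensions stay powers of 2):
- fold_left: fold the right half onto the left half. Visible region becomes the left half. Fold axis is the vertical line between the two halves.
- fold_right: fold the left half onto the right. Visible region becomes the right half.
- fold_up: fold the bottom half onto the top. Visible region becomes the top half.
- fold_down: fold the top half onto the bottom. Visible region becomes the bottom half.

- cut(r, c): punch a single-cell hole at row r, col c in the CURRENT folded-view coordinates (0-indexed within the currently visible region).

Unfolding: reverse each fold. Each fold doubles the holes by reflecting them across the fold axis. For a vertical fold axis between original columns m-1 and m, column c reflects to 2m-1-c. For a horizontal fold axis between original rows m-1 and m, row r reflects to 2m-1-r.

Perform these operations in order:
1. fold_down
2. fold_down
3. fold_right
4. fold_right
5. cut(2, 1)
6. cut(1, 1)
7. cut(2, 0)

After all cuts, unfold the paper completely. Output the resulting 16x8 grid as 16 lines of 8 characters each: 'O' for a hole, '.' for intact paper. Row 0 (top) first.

Answer: ........
OOOOOOOO
O..OO..O
........
........
O..OO..O
OOOOOOOO
........
........
OOOOOOOO
O..OO..O
........
........
O..OO..O
OOOOOOOO
........

Derivation:
Op 1 fold_down: fold axis h@8; visible region now rows[8,16) x cols[0,8) = 8x8
Op 2 fold_down: fold axis h@12; visible region now rows[12,16) x cols[0,8) = 4x8
Op 3 fold_right: fold axis v@4; visible region now rows[12,16) x cols[4,8) = 4x4
Op 4 fold_right: fold axis v@6; visible region now rows[12,16) x cols[6,8) = 4x2
Op 5 cut(2, 1): punch at orig (14,7); cuts so far [(14, 7)]; region rows[12,16) x cols[6,8) = 4x2
Op 6 cut(1, 1): punch at orig (13,7); cuts so far [(13, 7), (14, 7)]; region rows[12,16) x cols[6,8) = 4x2
Op 7 cut(2, 0): punch at orig (14,6); cuts so far [(13, 7), (14, 6), (14, 7)]; region rows[12,16) x cols[6,8) = 4x2
Unfold 1 (reflect across v@6): 6 holes -> [(13, 4), (13, 7), (14, 4), (14, 5), (14, 6), (14, 7)]
Unfold 2 (reflect across v@4): 12 holes -> [(13, 0), (13, 3), (13, 4), (13, 7), (14, 0), (14, 1), (14, 2), (14, 3), (14, 4), (14, 5), (14, 6), (14, 7)]
Unfold 3 (reflect across h@12): 24 holes -> [(9, 0), (9, 1), (9, 2), (9, 3), (9, 4), (9, 5), (9, 6), (9, 7), (10, 0), (10, 3), (10, 4), (10, 7), (13, 0), (13, 3), (13, 4), (13, 7), (14, 0), (14, 1), (14, 2), (14, 3), (14, 4), (14, 5), (14, 6), (14, 7)]
Unfold 4 (reflect across h@8): 48 holes -> [(1, 0), (1, 1), (1, 2), (1, 3), (1, 4), (1, 5), (1, 6), (1, 7), (2, 0), (2, 3), (2, 4), (2, 7), (5, 0), (5, 3), (5, 4), (5, 7), (6, 0), (6, 1), (6, 2), (6, 3), (6, 4), (6, 5), (6, 6), (6, 7), (9, 0), (9, 1), (9, 2), (9, 3), (9, 4), (9, 5), (9, 6), (9, 7), (10, 0), (10, 3), (10, 4), (10, 7), (13, 0), (13, 3), (13, 4), (13, 7), (14, 0), (14, 1), (14, 2), (14, 3), (14, 4), (14, 5), (14, 6), (14, 7)]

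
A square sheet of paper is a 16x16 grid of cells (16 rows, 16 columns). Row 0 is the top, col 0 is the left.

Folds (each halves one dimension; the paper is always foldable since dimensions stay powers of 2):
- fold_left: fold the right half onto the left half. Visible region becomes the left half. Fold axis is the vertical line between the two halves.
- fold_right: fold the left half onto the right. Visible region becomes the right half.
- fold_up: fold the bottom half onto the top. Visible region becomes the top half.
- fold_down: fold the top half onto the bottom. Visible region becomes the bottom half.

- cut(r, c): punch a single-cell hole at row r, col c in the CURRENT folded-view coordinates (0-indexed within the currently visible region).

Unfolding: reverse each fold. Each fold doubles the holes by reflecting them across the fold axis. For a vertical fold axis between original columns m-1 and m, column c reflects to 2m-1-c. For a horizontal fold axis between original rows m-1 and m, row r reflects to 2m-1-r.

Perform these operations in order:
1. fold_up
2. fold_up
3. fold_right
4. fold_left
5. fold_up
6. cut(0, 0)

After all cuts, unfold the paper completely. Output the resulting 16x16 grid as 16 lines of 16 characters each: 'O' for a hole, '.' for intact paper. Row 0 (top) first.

Answer: O......OO......O
................
................
O......OO......O
O......OO......O
................
................
O......OO......O
O......OO......O
................
................
O......OO......O
O......OO......O
................
................
O......OO......O

Derivation:
Op 1 fold_up: fold axis h@8; visible region now rows[0,8) x cols[0,16) = 8x16
Op 2 fold_up: fold axis h@4; visible region now rows[0,4) x cols[0,16) = 4x16
Op 3 fold_right: fold axis v@8; visible region now rows[0,4) x cols[8,16) = 4x8
Op 4 fold_left: fold axis v@12; visible region now rows[0,4) x cols[8,12) = 4x4
Op 5 fold_up: fold axis h@2; visible region now rows[0,2) x cols[8,12) = 2x4
Op 6 cut(0, 0): punch at orig (0,8); cuts so far [(0, 8)]; region rows[0,2) x cols[8,12) = 2x4
Unfold 1 (reflect across h@2): 2 holes -> [(0, 8), (3, 8)]
Unfold 2 (reflect across v@12): 4 holes -> [(0, 8), (0, 15), (3, 8), (3, 15)]
Unfold 3 (reflect across v@8): 8 holes -> [(0, 0), (0, 7), (0, 8), (0, 15), (3, 0), (3, 7), (3, 8), (3, 15)]
Unfold 4 (reflect across h@4): 16 holes -> [(0, 0), (0, 7), (0, 8), (0, 15), (3, 0), (3, 7), (3, 8), (3, 15), (4, 0), (4, 7), (4, 8), (4, 15), (7, 0), (7, 7), (7, 8), (7, 15)]
Unfold 5 (reflect across h@8): 32 holes -> [(0, 0), (0, 7), (0, 8), (0, 15), (3, 0), (3, 7), (3, 8), (3, 15), (4, 0), (4, 7), (4, 8), (4, 15), (7, 0), (7, 7), (7, 8), (7, 15), (8, 0), (8, 7), (8, 8), (8, 15), (11, 0), (11, 7), (11, 8), (11, 15), (12, 0), (12, 7), (12, 8), (12, 15), (15, 0), (15, 7), (15, 8), (15, 15)]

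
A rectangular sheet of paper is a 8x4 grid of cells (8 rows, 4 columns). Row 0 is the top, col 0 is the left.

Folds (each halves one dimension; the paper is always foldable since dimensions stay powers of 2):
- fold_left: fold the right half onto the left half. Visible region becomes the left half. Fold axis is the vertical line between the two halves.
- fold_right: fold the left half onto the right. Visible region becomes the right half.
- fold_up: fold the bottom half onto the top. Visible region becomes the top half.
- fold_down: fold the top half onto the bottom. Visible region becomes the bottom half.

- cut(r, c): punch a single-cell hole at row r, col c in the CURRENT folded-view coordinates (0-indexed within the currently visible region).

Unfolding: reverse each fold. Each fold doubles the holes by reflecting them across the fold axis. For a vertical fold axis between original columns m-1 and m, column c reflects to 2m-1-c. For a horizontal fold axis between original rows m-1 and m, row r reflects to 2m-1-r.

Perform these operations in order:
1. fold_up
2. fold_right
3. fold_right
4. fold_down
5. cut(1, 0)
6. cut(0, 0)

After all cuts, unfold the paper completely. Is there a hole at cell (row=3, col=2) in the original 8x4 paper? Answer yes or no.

Op 1 fold_up: fold axis h@4; visible region now rows[0,4) x cols[0,4) = 4x4
Op 2 fold_right: fold axis v@2; visible region now rows[0,4) x cols[2,4) = 4x2
Op 3 fold_right: fold axis v@3; visible region now rows[0,4) x cols[3,4) = 4x1
Op 4 fold_down: fold axis h@2; visible region now rows[2,4) x cols[3,4) = 2x1
Op 5 cut(1, 0): punch at orig (3,3); cuts so far [(3, 3)]; region rows[2,4) x cols[3,4) = 2x1
Op 6 cut(0, 0): punch at orig (2,3); cuts so far [(2, 3), (3, 3)]; region rows[2,4) x cols[3,4) = 2x1
Unfold 1 (reflect across h@2): 4 holes -> [(0, 3), (1, 3), (2, 3), (3, 3)]
Unfold 2 (reflect across v@3): 8 holes -> [(0, 2), (0, 3), (1, 2), (1, 3), (2, 2), (2, 3), (3, 2), (3, 3)]
Unfold 3 (reflect across v@2): 16 holes -> [(0, 0), (0, 1), (0, 2), (0, 3), (1, 0), (1, 1), (1, 2), (1, 3), (2, 0), (2, 1), (2, 2), (2, 3), (3, 0), (3, 1), (3, 2), (3, 3)]
Unfold 4 (reflect across h@4): 32 holes -> [(0, 0), (0, 1), (0, 2), (0, 3), (1, 0), (1, 1), (1, 2), (1, 3), (2, 0), (2, 1), (2, 2), (2, 3), (3, 0), (3, 1), (3, 2), (3, 3), (4, 0), (4, 1), (4, 2), (4, 3), (5, 0), (5, 1), (5, 2), (5, 3), (6, 0), (6, 1), (6, 2), (6, 3), (7, 0), (7, 1), (7, 2), (7, 3)]
Holes: [(0, 0), (0, 1), (0, 2), (0, 3), (1, 0), (1, 1), (1, 2), (1, 3), (2, 0), (2, 1), (2, 2), (2, 3), (3, 0), (3, 1), (3, 2), (3, 3), (4, 0), (4, 1), (4, 2), (4, 3), (5, 0), (5, 1), (5, 2), (5, 3), (6, 0), (6, 1), (6, 2), (6, 3), (7, 0), (7, 1), (7, 2), (7, 3)]

Answer: yes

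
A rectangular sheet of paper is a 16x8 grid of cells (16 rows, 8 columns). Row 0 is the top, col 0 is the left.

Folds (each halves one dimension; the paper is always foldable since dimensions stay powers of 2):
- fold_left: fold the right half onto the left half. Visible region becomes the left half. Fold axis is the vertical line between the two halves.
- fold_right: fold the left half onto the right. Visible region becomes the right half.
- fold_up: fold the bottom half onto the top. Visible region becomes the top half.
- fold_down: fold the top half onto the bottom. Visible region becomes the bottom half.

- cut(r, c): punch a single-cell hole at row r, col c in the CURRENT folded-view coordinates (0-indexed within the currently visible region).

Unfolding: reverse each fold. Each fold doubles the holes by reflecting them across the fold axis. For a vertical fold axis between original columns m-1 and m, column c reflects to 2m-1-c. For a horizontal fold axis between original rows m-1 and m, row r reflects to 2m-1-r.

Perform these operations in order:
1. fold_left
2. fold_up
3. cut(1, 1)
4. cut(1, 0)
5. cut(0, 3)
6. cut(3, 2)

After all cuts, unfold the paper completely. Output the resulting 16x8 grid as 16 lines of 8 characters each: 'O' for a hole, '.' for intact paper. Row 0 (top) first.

Op 1 fold_left: fold axis v@4; visible region now rows[0,16) x cols[0,4) = 16x4
Op 2 fold_up: fold axis h@8; visible region now rows[0,8) x cols[0,4) = 8x4
Op 3 cut(1, 1): punch at orig (1,1); cuts so far [(1, 1)]; region rows[0,8) x cols[0,4) = 8x4
Op 4 cut(1, 0): punch at orig (1,0); cuts so far [(1, 0), (1, 1)]; region rows[0,8) x cols[0,4) = 8x4
Op 5 cut(0, 3): punch at orig (0,3); cuts so far [(0, 3), (1, 0), (1, 1)]; region rows[0,8) x cols[0,4) = 8x4
Op 6 cut(3, 2): punch at orig (3,2); cuts so far [(0, 3), (1, 0), (1, 1), (3, 2)]; region rows[0,8) x cols[0,4) = 8x4
Unfold 1 (reflect across h@8): 8 holes -> [(0, 3), (1, 0), (1, 1), (3, 2), (12, 2), (14, 0), (14, 1), (15, 3)]
Unfold 2 (reflect across v@4): 16 holes -> [(0, 3), (0, 4), (1, 0), (1, 1), (1, 6), (1, 7), (3, 2), (3, 5), (12, 2), (12, 5), (14, 0), (14, 1), (14, 6), (14, 7), (15, 3), (15, 4)]

Answer: ...OO...
OO....OO
........
..O..O..
........
........
........
........
........
........
........
........
..O..O..
........
OO....OO
...OO...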